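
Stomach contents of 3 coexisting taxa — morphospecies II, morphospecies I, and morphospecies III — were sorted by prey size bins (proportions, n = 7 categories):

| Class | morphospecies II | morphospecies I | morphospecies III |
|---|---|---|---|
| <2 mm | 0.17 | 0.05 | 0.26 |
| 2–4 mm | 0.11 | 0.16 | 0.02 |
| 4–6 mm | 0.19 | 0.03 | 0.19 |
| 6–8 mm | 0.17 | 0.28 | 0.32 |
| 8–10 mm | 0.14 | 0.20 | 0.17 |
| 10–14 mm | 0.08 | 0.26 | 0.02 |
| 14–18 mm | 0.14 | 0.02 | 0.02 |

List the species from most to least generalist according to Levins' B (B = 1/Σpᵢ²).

Σp_IIᵢ² = 0.17² + 0.11² + 0.19² + 0.17² + 0.14² + 0.08² + 0.14² = 0.0289 + 0.0121 + 0.0361 + 0.0289 + 0.0196 + 0.0064 + 0.0196 = 0.1516
B_II = 1 / 0.1516 = 6.5963
Σp_Iᵢ² = 0.05² + 0.16² + 0.03² + 0.28² + 0.20² + 0.26² + 0.02² = 0.0025 + 0.0256 + 0.0009 + 0.0784 + 0.0400 + 0.0676 + 0.0004 = 0.2154
B_I = 1 / 0.2154 = 4.6425
Σp_IIIᵢ² = 0.26² + 0.02² + 0.19² + 0.32² + 0.17² + 0.02² + 0.02² = 0.0676 + 0.0004 + 0.0361 + 0.1024 + 0.0289 + 0.0004 + 0.0004 = 0.2362
B_III = 1 / 0.2362 = 4.2337
Ranking by B (broadest → narrowest): morphospecies II (6.60) > morphospecies I (4.64) > morphospecies III (4.23)

morphospecies II > morphospecies I > morphospecies III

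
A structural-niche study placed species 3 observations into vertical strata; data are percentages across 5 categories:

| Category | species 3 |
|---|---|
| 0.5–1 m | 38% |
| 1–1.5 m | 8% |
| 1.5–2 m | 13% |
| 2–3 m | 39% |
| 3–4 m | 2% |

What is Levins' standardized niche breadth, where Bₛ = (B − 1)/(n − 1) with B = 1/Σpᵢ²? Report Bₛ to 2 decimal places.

0.53

Convert percentages to proportions (divide by 100).
Σpᵢ² = 0.38² + 0.08² + 0.13² + 0.39² + 0.02² = 0.1444 + 0.0064 + 0.0169 + 0.1521 + 0.0004 = 0.3202
B = 1 / 0.3202 = 3.1230
Bₛ = (B − 1)/(n − 1) = (3.1230 − 1)/(5 − 1) = 2.1230/4 = 0.5308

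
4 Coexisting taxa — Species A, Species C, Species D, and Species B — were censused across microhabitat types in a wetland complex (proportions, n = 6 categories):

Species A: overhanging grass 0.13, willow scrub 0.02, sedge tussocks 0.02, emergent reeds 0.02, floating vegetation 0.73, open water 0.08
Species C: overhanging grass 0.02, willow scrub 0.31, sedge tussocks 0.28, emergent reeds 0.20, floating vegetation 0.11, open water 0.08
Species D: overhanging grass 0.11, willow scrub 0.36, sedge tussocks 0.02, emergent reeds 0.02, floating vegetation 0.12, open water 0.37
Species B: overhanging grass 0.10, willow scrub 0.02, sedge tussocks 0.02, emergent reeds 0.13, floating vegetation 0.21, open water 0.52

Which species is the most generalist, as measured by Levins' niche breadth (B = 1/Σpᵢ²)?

Σp_Aᵢ² = 0.13² + 0.02² + 0.02² + 0.02² + 0.73² + 0.08² = 0.0169 + 0.0004 + 0.0004 + 0.0004 + 0.5329 + 0.0064 = 0.5574
B_A = 1 / 0.5574 = 1.7940
Σp_Cᵢ² = 0.02² + 0.31² + 0.28² + 0.20² + 0.11² + 0.08² = 0.0004 + 0.0961 + 0.0784 + 0.0400 + 0.0121 + 0.0064 = 0.2334
B_C = 1 / 0.2334 = 4.2845
Σp_Dᵢ² = 0.11² + 0.36² + 0.02² + 0.02² + 0.12² + 0.37² = 0.0121 + 0.1296 + 0.0004 + 0.0004 + 0.0144 + 0.1369 = 0.2938
B_D = 1 / 0.2938 = 3.4037
Σp_Bᵢ² = 0.10² + 0.02² + 0.02² + 0.13² + 0.21² + 0.52² = 0.0100 + 0.0004 + 0.0004 + 0.0169 + 0.0441 + 0.2704 = 0.3422
B_B = 1 / 0.3422 = 2.9223
Highest B → broadest niche (most generalist): Species C (B = 4.28).

Species C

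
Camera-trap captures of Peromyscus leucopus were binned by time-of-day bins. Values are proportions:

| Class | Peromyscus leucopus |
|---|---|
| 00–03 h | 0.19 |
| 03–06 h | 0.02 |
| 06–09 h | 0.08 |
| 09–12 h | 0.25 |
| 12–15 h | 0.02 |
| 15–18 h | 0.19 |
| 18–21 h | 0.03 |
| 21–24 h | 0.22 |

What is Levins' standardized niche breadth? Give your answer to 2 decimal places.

Σpᵢ² = 0.19² + 0.02² + 0.08² + 0.25² + 0.02² + 0.19² + 0.03² + 0.22² = 0.0361 + 0.0004 + 0.0064 + 0.0625 + 0.0004 + 0.0361 + 0.0009 + 0.0484 = 0.1912
B = 1 / 0.1912 = 5.2301
Bₛ = (B − 1)/(n − 1) = (5.2301 − 1)/(8 − 1) = 4.2301/7 = 0.6043

0.60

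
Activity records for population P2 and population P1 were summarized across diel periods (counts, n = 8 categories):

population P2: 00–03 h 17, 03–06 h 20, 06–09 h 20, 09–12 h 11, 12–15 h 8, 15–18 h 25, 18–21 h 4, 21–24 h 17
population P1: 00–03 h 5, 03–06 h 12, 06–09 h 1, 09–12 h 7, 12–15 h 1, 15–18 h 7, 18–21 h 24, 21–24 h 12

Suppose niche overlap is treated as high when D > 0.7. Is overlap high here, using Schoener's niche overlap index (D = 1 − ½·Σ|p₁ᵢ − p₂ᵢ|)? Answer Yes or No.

Proportions for population P2 (n=122): 17/122=0.1393, 20/122=0.1639, 20/122=0.1639, 11/122=0.0902, 8/122=0.0656, 25/122=0.2049, 4/122=0.0328, 17/122=0.1393
Proportions for population P1 (n=69): 5/69=0.0725, 12/69=0.1739, 1/69=0.0145, 7/69=0.1014, 1/69=0.0145, 7/69=0.1014, 24/69=0.3478, 12/69=0.1739
Σ|p₁ᵢ − p₂ᵢ| = 0.0668 + 0.0100 + 0.1494 + 0.0112 + 0.0511 + 0.1035 + 0.3150 + 0.0346 = 0.7416
D = 1 − ½ × 0.7416 = 1 − 0.37080 = 0.62920
D = 0.62920 < 0.7 → No.

No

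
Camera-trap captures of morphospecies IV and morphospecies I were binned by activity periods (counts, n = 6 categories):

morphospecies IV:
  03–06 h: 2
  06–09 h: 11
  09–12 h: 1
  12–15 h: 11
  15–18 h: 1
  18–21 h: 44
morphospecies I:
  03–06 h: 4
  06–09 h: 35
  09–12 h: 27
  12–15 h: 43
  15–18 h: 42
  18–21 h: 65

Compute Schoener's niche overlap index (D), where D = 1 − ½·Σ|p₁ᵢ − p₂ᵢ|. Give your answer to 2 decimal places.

Proportions for morphospecies IV (n=70): 2/70=0.0286, 11/70=0.1571, 1/70=0.0143, 11/70=0.1571, 1/70=0.0143, 44/70=0.6286
Proportions for morphospecies I (n=216): 4/216=0.0185, 35/216=0.1620, 27/216=0.1250, 43/216=0.1991, 42/216=0.1944, 65/216=0.3009
Σ|p₁ᵢ − p₂ᵢ| = 0.0101 + 0.0049 + 0.1107 + 0.0420 + 0.1801 + 0.3277 = 0.6755
D = 1 − ½ × 0.6755 = 1 − 0.33775 = 0.66225

0.66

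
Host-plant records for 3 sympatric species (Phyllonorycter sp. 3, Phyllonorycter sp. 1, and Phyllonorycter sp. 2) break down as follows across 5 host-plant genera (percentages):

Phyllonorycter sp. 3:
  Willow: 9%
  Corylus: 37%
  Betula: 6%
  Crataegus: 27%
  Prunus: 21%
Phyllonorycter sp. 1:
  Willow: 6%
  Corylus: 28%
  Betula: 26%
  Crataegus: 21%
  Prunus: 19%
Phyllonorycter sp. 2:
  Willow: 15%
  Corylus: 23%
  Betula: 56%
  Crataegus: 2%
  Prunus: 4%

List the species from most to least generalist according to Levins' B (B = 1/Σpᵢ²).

Convert percentages to proportions (divide by 100).
Σp_3ᵢ² = 0.09² + 0.37² + 0.06² + 0.27² + 0.21² = 0.0081 + 0.1369 + 0.0036 + 0.0729 + 0.0441 = 0.2656
B_3 = 1 / 0.2656 = 3.7651
Σp_1ᵢ² = 0.06² + 0.28² + 0.26² + 0.21² + 0.19² = 0.0036 + 0.0784 + 0.0676 + 0.0441 + 0.0361 = 0.2298
B_1 = 1 / 0.2298 = 4.3516
Σp_2ᵢ² = 0.15² + 0.23² + 0.56² + 0.02² + 0.04² = 0.0225 + 0.0529 + 0.3136 + 0.0004 + 0.0016 = 0.3910
B_2 = 1 / 0.3910 = 2.5575
Ranking by B (broadest → narrowest): Phyllonorycter sp. 1 (4.35) > Phyllonorycter sp. 3 (3.77) > Phyllonorycter sp. 2 (2.56)

Phyllonorycter sp. 1 > Phyllonorycter sp. 3 > Phyllonorycter sp. 2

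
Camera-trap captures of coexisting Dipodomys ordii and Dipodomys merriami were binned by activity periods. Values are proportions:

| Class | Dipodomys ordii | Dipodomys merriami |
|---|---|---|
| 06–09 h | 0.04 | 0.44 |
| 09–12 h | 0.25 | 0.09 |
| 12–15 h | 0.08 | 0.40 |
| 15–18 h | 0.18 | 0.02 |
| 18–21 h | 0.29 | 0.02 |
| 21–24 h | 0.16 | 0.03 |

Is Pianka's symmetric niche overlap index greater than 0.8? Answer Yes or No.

Σ p₁ᵢp₂ᵢ = 0.0176 + 0.0225 + 0.0320 + 0.0036 + 0.0058 + 0.0048 = 0.0863
Σp_1ᵢ² = 0.04² + 0.25² + 0.08² + 0.18² + 0.29² + 0.16² = 0.0016 + 0.0625 + 0.0064 + 0.0324 + 0.0841 + 0.0256 = 0.2126
Σp_2ᵢ² = 0.44² + 0.09² + 0.40² + 0.02² + 0.02² + 0.03² = 0.1936 + 0.0081 + 0.1600 + 0.0004 + 0.0004 + 0.0009 = 0.3634
O = 0.0863 / √(0.2126 × 0.3634) = 0.0863 / 0.27795 = 0.3105
O = 0.3105 < 0.8 → No.

No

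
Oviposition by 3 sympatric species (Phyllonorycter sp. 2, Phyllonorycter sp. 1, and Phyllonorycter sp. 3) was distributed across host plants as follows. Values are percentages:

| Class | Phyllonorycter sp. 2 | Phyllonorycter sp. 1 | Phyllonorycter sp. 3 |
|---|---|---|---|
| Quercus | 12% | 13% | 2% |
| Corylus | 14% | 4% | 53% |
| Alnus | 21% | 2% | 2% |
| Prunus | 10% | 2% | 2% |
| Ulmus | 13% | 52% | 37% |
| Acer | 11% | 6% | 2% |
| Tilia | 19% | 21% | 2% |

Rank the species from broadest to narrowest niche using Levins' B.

Phyllonorycter sp. 2 > Phyllonorycter sp. 1 > Phyllonorycter sp. 3

Convert percentages to proportions (divide by 100).
Σp_2ᵢ² = 0.12² + 0.14² + 0.21² + 0.10² + 0.13² + 0.11² + 0.19² = 0.0144 + 0.0196 + 0.0441 + 0.0100 + 0.0169 + 0.0121 + 0.0361 = 0.1532
B_2 = 1 / 0.1532 = 6.5274
Σp_1ᵢ² = 0.13² + 0.04² + 0.02² + 0.02² + 0.52² + 0.06² + 0.21² = 0.0169 + 0.0016 + 0.0004 + 0.0004 + 0.2704 + 0.0036 + 0.0441 = 0.3374
B_1 = 1 / 0.3374 = 2.9638
Σp_3ᵢ² = 0.02² + 0.53² + 0.02² + 0.02² + 0.37² + 0.02² + 0.02² = 0.0004 + 0.2809 + 0.0004 + 0.0004 + 0.1369 + 0.0004 + 0.0004 = 0.4198
B_3 = 1 / 0.4198 = 2.3821
Ranking by B (broadest → narrowest): Phyllonorycter sp. 2 (6.53) > Phyllonorycter sp. 1 (2.96) > Phyllonorycter sp. 3 (2.38)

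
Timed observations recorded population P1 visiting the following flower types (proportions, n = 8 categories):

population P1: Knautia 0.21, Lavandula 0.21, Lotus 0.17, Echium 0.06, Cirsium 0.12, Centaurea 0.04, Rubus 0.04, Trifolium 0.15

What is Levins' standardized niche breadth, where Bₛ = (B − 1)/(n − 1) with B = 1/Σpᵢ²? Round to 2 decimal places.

0.75

Σpᵢ² = 0.21² + 0.21² + 0.17² + 0.06² + 0.12² + 0.04² + 0.04² + 0.15² = 0.0441 + 0.0441 + 0.0289 + 0.0036 + 0.0144 + 0.0016 + 0.0016 + 0.0225 = 0.1608
B = 1 / 0.1608 = 6.2189
Bₛ = (B − 1)/(n − 1) = (6.2189 − 1)/(8 − 1) = 5.2189/7 = 0.7456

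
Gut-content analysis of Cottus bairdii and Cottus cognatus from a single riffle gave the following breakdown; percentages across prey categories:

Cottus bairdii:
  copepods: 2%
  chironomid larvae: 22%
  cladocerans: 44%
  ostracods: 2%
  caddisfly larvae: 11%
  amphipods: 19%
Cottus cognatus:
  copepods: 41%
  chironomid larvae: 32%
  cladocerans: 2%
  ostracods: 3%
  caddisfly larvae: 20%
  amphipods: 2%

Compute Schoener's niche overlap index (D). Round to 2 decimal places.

Convert percentages to proportions (divide by 100).
Σ|p₁ᵢ − p₂ᵢ| = 0.39 + 0.10 + 0.42 + 0.01 + 0.09 + 0.17 = 1.18
D = 1 − ½ × 1.18 = 1 − 0.590 = 0.4100

0.41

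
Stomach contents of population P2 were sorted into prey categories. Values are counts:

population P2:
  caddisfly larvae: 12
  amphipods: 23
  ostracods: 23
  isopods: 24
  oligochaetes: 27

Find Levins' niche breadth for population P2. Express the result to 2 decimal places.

Proportions for population P2 (n=109): 12/109=0.1101, 23/109=0.2110, 23/109=0.2110, 24/109=0.2202, 27/109=0.2477
Σpᵢ² = 0.1101² + 0.2110² + 0.2110² + 0.2202² + 0.2477² = 0.012122 + 0.044521 + 0.044521 + 0.048488 + 0.061355 = 0.211007
B = 1 / 0.211007 = 4.7392

4.74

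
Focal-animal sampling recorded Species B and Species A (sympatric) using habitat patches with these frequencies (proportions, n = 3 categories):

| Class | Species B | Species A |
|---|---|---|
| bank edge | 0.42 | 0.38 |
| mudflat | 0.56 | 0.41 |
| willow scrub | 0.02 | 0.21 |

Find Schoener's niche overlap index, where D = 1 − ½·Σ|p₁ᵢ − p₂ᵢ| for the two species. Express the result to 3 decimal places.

0.810

Σ|p₁ᵢ − p₂ᵢ| = 0.04 + 0.15 + 0.19 = 0.38
D = 1 − ½ × 0.38 = 1 − 0.190 = 0.81000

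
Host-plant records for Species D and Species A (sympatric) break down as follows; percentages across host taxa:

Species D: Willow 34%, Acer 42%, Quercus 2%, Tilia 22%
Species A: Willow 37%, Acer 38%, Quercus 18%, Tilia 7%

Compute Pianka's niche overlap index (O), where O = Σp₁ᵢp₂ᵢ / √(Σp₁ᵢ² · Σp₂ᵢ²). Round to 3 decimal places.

Convert percentages to proportions (divide by 100).
Σ p₁ᵢp₂ᵢ = 0.1258 + 0.1596 + 0.0036 + 0.0154 = 0.3044
Σp_1ᵢ² = 0.34² + 0.42² + 0.02² + 0.22² = 0.1156 + 0.1764 + 0.0004 + 0.0484 = 0.3408
Σp_2ᵢ² = 0.37² + 0.38² + 0.18² + 0.07² = 0.1369 + 0.1444 + 0.0324 + 0.0049 = 0.3186
O = 0.3044 / √(0.3408 × 0.3186) = 0.3044 / 0.329513 = 0.92379

0.924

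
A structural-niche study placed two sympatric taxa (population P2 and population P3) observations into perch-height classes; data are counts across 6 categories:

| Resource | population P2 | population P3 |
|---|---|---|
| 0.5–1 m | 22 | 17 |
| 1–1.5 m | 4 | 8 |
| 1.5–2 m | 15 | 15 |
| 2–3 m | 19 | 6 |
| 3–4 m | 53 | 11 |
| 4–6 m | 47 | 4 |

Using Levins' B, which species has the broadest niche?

Proportions for population P2 (n=160): 22/160=0.1375, 4/160=0.0250, 15/160=0.0938, 19/160=0.1188, 53/160=0.3313, 47/160=0.2938
Proportions for population P3 (n=61): 17/61=0.2787, 8/61=0.1311, 15/61=0.2459, 6/61=0.0984, 11/61=0.1803, 4/61=0.0656
Σp_P2ᵢ² = 0.1375² + 0.0250² + 0.0938² + 0.1188² + 0.3313² + 0.2938² = 0.018906 + 0.000625 + 0.008798 + 0.014113 + 0.109760 + 0.086318 = 0.238520
B_P2 = 1 / 0.238520 = 4.1925
Σp_P3ᵢ² = 0.2787² + 0.1311² + 0.2459² + 0.0984² + 0.1803² + 0.0656² = 0.077674 + 0.017187 + 0.060467 + 0.009683 + 0.032508 + 0.004303 = 0.201822
B_P3 = 1 / 0.201822 = 4.9549
Highest B → broadest niche (most generalist): population P3 (B = 4.95).

population P3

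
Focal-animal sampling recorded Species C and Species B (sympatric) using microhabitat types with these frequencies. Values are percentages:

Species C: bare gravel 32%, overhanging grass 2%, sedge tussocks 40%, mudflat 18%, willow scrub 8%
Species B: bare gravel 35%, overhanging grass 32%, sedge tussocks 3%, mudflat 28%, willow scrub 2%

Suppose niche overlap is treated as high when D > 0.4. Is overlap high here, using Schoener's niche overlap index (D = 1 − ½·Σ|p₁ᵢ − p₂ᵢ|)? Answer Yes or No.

Yes

Convert percentages to proportions (divide by 100).
Σ|p₁ᵢ − p₂ᵢ| = 0.03 + 0.30 + 0.37 + 0.10 + 0.06 = 0.86
D = 1 − ½ × 0.86 = 1 − 0.430 = 0.5700
D = 0.5700 > 0.4 → Yes.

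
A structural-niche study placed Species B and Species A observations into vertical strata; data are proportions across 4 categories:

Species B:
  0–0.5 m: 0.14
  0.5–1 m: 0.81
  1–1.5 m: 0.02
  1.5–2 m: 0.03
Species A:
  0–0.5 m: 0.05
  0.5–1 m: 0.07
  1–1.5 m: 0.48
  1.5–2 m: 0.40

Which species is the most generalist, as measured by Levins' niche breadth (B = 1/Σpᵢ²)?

Species A

Σp_Bᵢ² = 0.14² + 0.81² + 0.02² + 0.03² = 0.0196 + 0.6561 + 0.0004 + 0.0009 = 0.6770
B_B = 1 / 0.6770 = 1.4771
Σp_Aᵢ² = 0.05² + 0.07² + 0.48² + 0.40² = 0.0025 + 0.0049 + 0.2304 + 0.1600 = 0.3978
B_A = 1 / 0.3978 = 2.5138
Highest B → broadest niche (most generalist): Species A (B = 2.51).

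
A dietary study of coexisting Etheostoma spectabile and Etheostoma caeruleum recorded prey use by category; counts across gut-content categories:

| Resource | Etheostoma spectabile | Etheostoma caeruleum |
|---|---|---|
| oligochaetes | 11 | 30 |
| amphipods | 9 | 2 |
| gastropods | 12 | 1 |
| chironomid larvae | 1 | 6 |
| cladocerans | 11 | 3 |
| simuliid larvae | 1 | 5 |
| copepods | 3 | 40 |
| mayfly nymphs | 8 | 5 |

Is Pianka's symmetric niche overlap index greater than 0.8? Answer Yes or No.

Proportions for Etheostoma spectabile (n=56): 11/56=0.1964, 9/56=0.1607, 12/56=0.2143, 1/56=0.0179, 11/56=0.1964, 1/56=0.0179, 3/56=0.0536, 8/56=0.1429
Proportions for Etheostoma caeruleum (n=92): 30/92=0.3261, 2/92=0.0217, 1/92=0.0109, 6/92=0.0652, 3/92=0.0326, 5/92=0.0543, 40/92=0.4348, 5/92=0.0543
Σ p₁ᵢp₂ᵢ = 0.064046 + 0.003487 + 0.002336 + 0.001167 + 0.006403 + 0.000972 + 0.023305 + 0.007759 = 0.109475
Σp_1ᵢ² = 0.1964² + 0.1607² + 0.2143² + 0.0179² + 0.1964² + 0.0179² + 0.0536² + 0.1429² = 0.038573 + 0.025824 + 0.045924 + 0.000320 + 0.038573 + 0.000320 + 0.002873 + 0.020420 = 0.172827
Σp_2ᵢ² = 0.3261² + 0.0217² + 0.0109² + 0.0652² + 0.0326² + 0.0543² + 0.4348² + 0.0543² = 0.106341 + 0.000471 + 0.000119 + 0.004251 + 0.001063 + 0.002948 + 0.189051 + 0.002948 = 0.307192
O = 0.109475 / √(0.172827 × 0.307192) = 0.109475 / 0.2304150 = 0.4751
O = 0.4751 < 0.8 → No.

No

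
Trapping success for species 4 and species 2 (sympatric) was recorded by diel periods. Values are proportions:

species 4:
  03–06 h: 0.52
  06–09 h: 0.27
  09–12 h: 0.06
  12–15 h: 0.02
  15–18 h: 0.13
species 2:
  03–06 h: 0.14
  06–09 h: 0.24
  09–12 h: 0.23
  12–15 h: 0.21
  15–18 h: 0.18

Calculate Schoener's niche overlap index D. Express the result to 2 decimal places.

Σ|p₁ᵢ − p₂ᵢ| = 0.38 + 0.03 + 0.17 + 0.19 + 0.05 = 0.82
D = 1 − ½ × 0.82 = 1 − 0.410 = 0.5900

0.59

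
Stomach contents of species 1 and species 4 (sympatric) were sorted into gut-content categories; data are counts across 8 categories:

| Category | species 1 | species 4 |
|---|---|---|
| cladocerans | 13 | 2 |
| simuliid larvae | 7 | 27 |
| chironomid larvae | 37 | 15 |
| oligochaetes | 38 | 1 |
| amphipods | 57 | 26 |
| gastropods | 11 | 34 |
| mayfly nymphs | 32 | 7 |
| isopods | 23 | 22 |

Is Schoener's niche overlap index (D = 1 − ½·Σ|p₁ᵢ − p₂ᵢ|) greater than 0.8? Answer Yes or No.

Proportions for species 1 (n=218): 13/218=0.0596, 7/218=0.0321, 37/218=0.1697, 38/218=0.1743, 57/218=0.2615, 11/218=0.0505, 32/218=0.1468, 23/218=0.1055
Proportions for species 4 (n=134): 2/134=0.0149, 27/134=0.2015, 15/134=0.1119, 1/134=0.0075, 26/134=0.1940, 34/134=0.2537, 7/134=0.0522, 22/134=0.1642
Σ|p₁ᵢ − p₂ᵢ| = 0.0447 + 0.1694 + 0.0578 + 0.1668 + 0.0675 + 0.2032 + 0.0946 + 0.0587 = 0.8627
D = 1 − ½ × 0.8627 = 1 − 0.43135 = 0.56865
D = 0.56865 < 0.8 → No.

No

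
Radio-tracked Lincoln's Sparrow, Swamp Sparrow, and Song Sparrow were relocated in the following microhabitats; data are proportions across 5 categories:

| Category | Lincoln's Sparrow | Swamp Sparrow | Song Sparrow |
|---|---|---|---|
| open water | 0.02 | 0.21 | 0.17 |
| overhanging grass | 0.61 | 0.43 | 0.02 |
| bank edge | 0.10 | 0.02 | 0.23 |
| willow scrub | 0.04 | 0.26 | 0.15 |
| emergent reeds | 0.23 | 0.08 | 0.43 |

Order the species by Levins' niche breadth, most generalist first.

Σp_Lincᵢ² = 0.02² + 0.61² + 0.10² + 0.04² + 0.23² = 0.0004 + 0.3721 + 0.0100 + 0.0016 + 0.0529 = 0.4370
B_Linc = 1 / 0.4370 = 2.2883
Σp_Swamᵢ² = 0.21² + 0.43² + 0.02² + 0.26² + 0.08² = 0.0441 + 0.1849 + 0.0004 + 0.0676 + 0.0064 = 0.3034
B_Swam = 1 / 0.3034 = 3.2960
Σp_Songᵢ² = 0.17² + 0.02² + 0.23² + 0.15² + 0.43² = 0.0289 + 0.0004 + 0.0529 + 0.0225 + 0.1849 = 0.2896
B_Song = 1 / 0.2896 = 3.4530
Ranking by B (broadest → narrowest): Song Sparrow (3.45) > Swamp Sparrow (3.30) > Lincoln's Sparrow (2.29)

Song Sparrow > Swamp Sparrow > Lincoln's Sparrow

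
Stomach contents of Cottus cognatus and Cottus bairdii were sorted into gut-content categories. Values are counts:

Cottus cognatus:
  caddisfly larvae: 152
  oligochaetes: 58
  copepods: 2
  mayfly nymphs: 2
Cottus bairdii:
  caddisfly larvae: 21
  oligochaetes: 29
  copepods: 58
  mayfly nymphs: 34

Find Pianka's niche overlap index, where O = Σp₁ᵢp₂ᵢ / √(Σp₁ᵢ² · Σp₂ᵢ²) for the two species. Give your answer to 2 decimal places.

0.41

Proportions for Cottus cognatus (n=214): 152/214=0.7103, 58/214=0.2710, 2/214=0.0093, 2/214=0.0093
Proportions for Cottus bairdii (n=142): 21/142=0.1479, 29/142=0.2042, 58/142=0.4085, 34/142=0.2394
Σ p₁ᵢp₂ᵢ = 0.105053 + 0.055338 + 0.003799 + 0.002226 = 0.166416
Σp_1ᵢ² = 0.7103² + 0.2710² + 0.0093² + 0.0093² = 0.504526 + 0.073441 + 0.000086 + 0.000086 = 0.578139
Σp_2ᵢ² = 0.1479² + 0.2042² + 0.4085² + 0.2394² = 0.021874 + 0.041698 + 0.166872 + 0.057312 = 0.287756
O = 0.166416 / √(0.578139 × 0.287756) = 0.166416 / 0.4078762 = 0.4080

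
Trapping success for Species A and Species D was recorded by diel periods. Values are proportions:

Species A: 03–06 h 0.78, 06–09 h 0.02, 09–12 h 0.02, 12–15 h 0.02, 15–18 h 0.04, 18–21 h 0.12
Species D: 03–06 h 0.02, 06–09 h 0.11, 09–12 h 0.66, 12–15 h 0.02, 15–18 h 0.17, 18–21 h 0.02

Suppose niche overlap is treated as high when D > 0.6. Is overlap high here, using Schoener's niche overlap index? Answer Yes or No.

Σ|p₁ᵢ − p₂ᵢ| = 0.76 + 0.09 + 0.64 + 0.00 + 0.13 + 0.10 = 1.72
D = 1 − ½ × 1.72 = 1 − 0.860 = 0.1400
D = 0.1400 < 0.6 → No.

No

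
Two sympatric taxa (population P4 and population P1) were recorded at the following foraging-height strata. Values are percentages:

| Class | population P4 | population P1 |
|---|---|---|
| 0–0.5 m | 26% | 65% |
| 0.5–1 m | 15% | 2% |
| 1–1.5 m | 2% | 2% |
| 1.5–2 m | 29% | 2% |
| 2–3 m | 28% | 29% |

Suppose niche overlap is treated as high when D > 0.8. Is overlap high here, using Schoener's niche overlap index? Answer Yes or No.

No

Convert percentages to proportions (divide by 100).
Σ|p₁ᵢ − p₂ᵢ| = 0.39 + 0.13 + 0.00 + 0.27 + 0.01 = 0.80
D = 1 − ½ × 0.80 = 1 − 0.400 = 0.6000
D = 0.6000 < 0.8 → No.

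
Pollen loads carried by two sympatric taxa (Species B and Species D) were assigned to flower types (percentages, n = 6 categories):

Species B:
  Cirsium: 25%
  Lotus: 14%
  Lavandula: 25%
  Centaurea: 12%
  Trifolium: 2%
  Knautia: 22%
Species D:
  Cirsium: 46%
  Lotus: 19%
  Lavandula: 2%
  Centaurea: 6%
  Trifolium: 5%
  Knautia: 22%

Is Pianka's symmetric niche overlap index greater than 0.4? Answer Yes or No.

Convert percentages to proportions (divide by 100).
Σ p₁ᵢp₂ᵢ = 0.1150 + 0.0266 + 0.0050 + 0.0072 + 0.0010 + 0.0484 = 0.2032
Σp_1ᵢ² = 0.25² + 0.14² + 0.25² + 0.12² + 0.02² + 0.22² = 0.0625 + 0.0196 + 0.0625 + 0.0144 + 0.0004 + 0.0484 = 0.2078
Σp_2ᵢ² = 0.46² + 0.19² + 0.02² + 0.06² + 0.05² + 0.22² = 0.2116 + 0.0361 + 0.0004 + 0.0036 + 0.0025 + 0.0484 = 0.3026
O = 0.2032 / √(0.2078 × 0.3026) = 0.2032 / 0.25076 = 0.8103
O = 0.8103 > 0.4 → Yes.

Yes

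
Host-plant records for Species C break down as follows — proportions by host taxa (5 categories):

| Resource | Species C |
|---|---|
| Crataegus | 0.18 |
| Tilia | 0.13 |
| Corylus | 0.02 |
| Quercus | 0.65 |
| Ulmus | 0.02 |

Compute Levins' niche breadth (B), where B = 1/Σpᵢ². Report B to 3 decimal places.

Σpᵢ² = 0.18² + 0.13² + 0.02² + 0.65² + 0.02² = 0.0324 + 0.0169 + 0.0004 + 0.4225 + 0.0004 = 0.4726
B = 1 / 0.4726 = 2.11595

2.116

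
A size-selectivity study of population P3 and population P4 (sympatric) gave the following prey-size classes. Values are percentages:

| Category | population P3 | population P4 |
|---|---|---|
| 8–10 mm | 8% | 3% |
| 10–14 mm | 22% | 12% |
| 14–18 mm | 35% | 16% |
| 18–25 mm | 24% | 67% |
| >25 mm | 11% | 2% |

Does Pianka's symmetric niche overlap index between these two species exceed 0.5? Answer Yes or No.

Yes

Convert percentages to proportions (divide by 100).
Σ p₁ᵢp₂ᵢ = 0.0024 + 0.0264 + 0.0560 + 0.1608 + 0.0022 = 0.2478
Σp_1ᵢ² = 0.08² + 0.22² + 0.35² + 0.24² + 0.11² = 0.0064 + 0.0484 + 0.1225 + 0.0576 + 0.0121 = 0.2470
Σp_2ᵢ² = 0.03² + 0.12² + 0.16² + 0.67² + 0.02² = 0.0009 + 0.0144 + 0.0256 + 0.4489 + 0.0004 = 0.4902
O = 0.2478 / √(0.2470 × 0.4902) = 0.2478 / 0.34796 = 0.7122
O = 0.7122 > 0.5 → Yes.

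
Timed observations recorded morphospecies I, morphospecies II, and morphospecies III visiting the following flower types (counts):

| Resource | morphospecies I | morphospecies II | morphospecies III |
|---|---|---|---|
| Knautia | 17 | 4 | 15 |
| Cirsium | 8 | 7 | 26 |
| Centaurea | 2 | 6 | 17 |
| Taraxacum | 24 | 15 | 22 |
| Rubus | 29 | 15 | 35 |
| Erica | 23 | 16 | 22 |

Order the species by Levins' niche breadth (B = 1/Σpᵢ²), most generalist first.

morphospecies III > morphospecies II > morphospecies I

Proportions for morphospecies I (n=103): 17/103=0.1650, 8/103=0.0777, 2/103=0.0194, 24/103=0.2330, 29/103=0.2816, 23/103=0.2233
Proportions for morphospecies II (n=63): 4/63=0.0635, 7/63=0.1111, 6/63=0.0952, 15/63=0.2381, 15/63=0.2381, 16/63=0.2540
Proportions for morphospecies III (n=137): 15/137=0.1095, 26/137=0.1898, 17/137=0.1241, 22/137=0.1606, 35/137=0.2555, 22/137=0.1606
Σp_Iᵢ² = 0.1650² + 0.0777² + 0.0194² + 0.2330² + 0.2816² + 0.2233² = 0.027225 + 0.006037 + 0.000376 + 0.054289 + 0.079299 + 0.049863 = 0.217089
B_I = 1 / 0.217089 = 4.6064
Σp_IIᵢ² = 0.0635² + 0.1111² + 0.0952² + 0.2381² + 0.2381² + 0.2540² = 0.004032 + 0.012343 + 0.009063 + 0.056692 + 0.056692 + 0.064516 = 0.203338
B_II = 1 / 0.203338 = 4.9179
Σp_IIIᵢ² = 0.1095² + 0.1898² + 0.1241² + 0.1606² + 0.2555² + 0.1606² = 0.011990 + 0.036024 + 0.015401 + 0.025792 + 0.065280 + 0.025792 = 0.180279
B_III = 1 / 0.180279 = 5.5470
Ranking by B (broadest → narrowest): morphospecies III (5.55) > morphospecies II (4.92) > morphospecies I (4.61)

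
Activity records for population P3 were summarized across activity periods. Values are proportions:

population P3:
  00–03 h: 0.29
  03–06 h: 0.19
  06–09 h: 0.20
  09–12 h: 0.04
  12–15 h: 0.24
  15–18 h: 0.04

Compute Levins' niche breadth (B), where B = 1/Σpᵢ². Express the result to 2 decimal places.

Σpᵢ² = 0.29² + 0.19² + 0.20² + 0.04² + 0.24² + 0.04² = 0.0841 + 0.0361 + 0.0400 + 0.0016 + 0.0576 + 0.0016 = 0.2210
B = 1 / 0.2210 = 4.5249

4.52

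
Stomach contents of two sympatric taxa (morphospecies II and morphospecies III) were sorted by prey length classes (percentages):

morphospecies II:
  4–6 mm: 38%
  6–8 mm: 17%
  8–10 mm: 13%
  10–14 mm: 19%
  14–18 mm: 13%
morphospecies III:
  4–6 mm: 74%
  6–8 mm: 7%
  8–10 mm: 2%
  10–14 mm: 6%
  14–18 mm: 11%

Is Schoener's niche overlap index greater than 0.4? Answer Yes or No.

Yes

Convert percentages to proportions (divide by 100).
Σ|p₁ᵢ − p₂ᵢ| = 0.36 + 0.10 + 0.11 + 0.13 + 0.02 = 0.72
D = 1 − ½ × 0.72 = 1 − 0.360 = 0.6400
D = 0.6400 > 0.4 → Yes.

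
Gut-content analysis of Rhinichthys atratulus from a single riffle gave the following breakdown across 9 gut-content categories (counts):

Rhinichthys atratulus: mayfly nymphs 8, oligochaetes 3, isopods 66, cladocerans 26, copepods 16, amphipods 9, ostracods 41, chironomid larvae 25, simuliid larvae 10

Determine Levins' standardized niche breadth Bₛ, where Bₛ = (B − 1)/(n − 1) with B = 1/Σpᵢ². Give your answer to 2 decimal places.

0.54

Proportions for Rhinichthys atratulus (n=204): 8/204=0.0392, 3/204=0.0147, 66/204=0.3235, 26/204=0.1275, 16/204=0.0784, 9/204=0.0441, 41/204=0.2010, 25/204=0.1225, 10/204=0.0490
Σpᵢ² = 0.0392² + 0.0147² + 0.3235² + 0.1275² + 0.0784² + 0.0441² + 0.2010² + 0.1225² + 0.0490² = 0.001537 + 0.000216 + 0.104652 + 0.016256 + 0.006147 + 0.001945 + 0.040401 + 0.015006 + 0.002401 = 0.188561
B = 1 / 0.188561 = 5.3033
Bₛ = (B − 1)/(n − 1) = (5.3033 − 1)/(9 − 1) = 4.3033/8 = 0.5379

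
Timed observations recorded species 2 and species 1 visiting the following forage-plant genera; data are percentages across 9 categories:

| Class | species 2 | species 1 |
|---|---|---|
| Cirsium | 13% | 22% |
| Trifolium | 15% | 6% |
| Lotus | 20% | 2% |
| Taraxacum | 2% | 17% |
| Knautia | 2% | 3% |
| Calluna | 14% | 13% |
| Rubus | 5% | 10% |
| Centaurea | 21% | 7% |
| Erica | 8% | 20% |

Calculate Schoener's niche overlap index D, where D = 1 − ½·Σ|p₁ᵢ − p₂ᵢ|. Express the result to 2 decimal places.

0.58

Convert percentages to proportions (divide by 100).
Σ|p₁ᵢ − p₂ᵢ| = 0.09 + 0.09 + 0.18 + 0.15 + 0.01 + 0.01 + 0.05 + 0.14 + 0.12 = 0.84
D = 1 − ½ × 0.84 = 1 − 0.420 = 0.5800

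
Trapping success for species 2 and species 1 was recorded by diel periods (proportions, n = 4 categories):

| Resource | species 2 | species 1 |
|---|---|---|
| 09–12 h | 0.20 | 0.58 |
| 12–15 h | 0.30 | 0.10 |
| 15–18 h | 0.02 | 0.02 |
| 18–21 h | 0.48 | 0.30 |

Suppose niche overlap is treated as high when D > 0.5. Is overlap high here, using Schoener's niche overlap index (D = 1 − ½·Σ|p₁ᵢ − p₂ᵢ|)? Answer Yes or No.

Σ|p₁ᵢ − p₂ᵢ| = 0.38 + 0.20 + 0.00 + 0.18 = 0.76
D = 1 − ½ × 0.76 = 1 − 0.380 = 0.6200
D = 0.6200 > 0.5 → Yes.

Yes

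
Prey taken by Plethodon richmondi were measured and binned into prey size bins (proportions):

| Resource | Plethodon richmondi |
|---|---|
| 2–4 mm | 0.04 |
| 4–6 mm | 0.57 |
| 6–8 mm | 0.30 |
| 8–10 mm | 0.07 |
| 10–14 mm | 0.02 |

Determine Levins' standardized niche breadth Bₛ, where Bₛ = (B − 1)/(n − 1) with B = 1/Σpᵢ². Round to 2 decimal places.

0.34

Σpᵢ² = 0.04² + 0.57² + 0.30² + 0.07² + 0.02² = 0.0016 + 0.3249 + 0.0900 + 0.0049 + 0.0004 = 0.4218
B = 1 / 0.4218 = 2.3708
Bₛ = (B − 1)/(n − 1) = (2.3708 − 1)/(5 − 1) = 1.3708/4 = 0.3427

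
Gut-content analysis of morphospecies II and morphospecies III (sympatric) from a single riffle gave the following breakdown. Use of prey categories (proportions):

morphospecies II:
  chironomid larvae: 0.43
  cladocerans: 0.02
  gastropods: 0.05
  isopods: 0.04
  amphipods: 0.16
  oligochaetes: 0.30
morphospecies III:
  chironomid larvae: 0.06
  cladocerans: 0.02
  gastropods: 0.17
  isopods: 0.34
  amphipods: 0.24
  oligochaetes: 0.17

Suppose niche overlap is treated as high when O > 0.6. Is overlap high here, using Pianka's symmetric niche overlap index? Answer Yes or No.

No

Σ p₁ᵢp₂ᵢ = 0.0258 + 0.0004 + 0.0085 + 0.0136 + 0.0384 + 0.0510 = 0.1377
Σp_1ᵢ² = 0.43² + 0.02² + 0.05² + 0.04² + 0.16² + 0.30² = 0.1849 + 0.0004 + 0.0025 + 0.0016 + 0.0256 + 0.0900 = 0.3050
Σp_2ᵢ² = 0.06² + 0.02² + 0.17² + 0.34² + 0.24² + 0.17² = 0.0036 + 0.0004 + 0.0289 + 0.1156 + 0.0576 + 0.0289 = 0.2350
O = 0.1377 / √(0.3050 × 0.2350) = 0.1377 / 0.26772 = 0.5143
O = 0.5143 < 0.6 → No.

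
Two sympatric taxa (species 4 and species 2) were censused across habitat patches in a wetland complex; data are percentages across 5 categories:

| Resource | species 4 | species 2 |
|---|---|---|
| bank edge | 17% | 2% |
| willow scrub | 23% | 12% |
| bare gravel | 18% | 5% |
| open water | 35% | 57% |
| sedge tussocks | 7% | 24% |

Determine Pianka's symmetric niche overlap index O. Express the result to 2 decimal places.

0.82

Convert percentages to proportions (divide by 100).
Σ p₁ᵢp₂ᵢ = 0.0034 + 0.0276 + 0.0090 + 0.1995 + 0.0168 = 0.2563
Σp_1ᵢ² = 0.17² + 0.23² + 0.18² + 0.35² + 0.07² = 0.0289 + 0.0529 + 0.0324 + 0.1225 + 0.0049 = 0.2416
Σp_2ᵢ² = 0.02² + 0.12² + 0.05² + 0.57² + 0.24² = 0.0004 + 0.0144 + 0.0025 + 0.3249 + 0.0576 = 0.3998
O = 0.2563 / √(0.2416 × 0.3998) = 0.2563 / 0.31079 = 0.8247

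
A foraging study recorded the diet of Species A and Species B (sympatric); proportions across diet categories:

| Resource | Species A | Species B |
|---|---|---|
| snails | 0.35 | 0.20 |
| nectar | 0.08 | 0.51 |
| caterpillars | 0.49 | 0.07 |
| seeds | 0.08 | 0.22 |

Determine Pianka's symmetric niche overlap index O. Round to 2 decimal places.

Σ p₁ᵢp₂ᵢ = 0.0700 + 0.0408 + 0.0343 + 0.0176 = 0.1627
Σp_1ᵢ² = 0.35² + 0.08² + 0.49² + 0.08² = 0.1225 + 0.0064 + 0.2401 + 0.0064 = 0.3754
Σp_2ᵢ² = 0.20² + 0.51² + 0.07² + 0.22² = 0.0400 + 0.2601 + 0.0049 + 0.0484 = 0.3534
O = 0.1627 / √(0.3754 × 0.3534) = 0.1627 / 0.36423 = 0.4467

0.45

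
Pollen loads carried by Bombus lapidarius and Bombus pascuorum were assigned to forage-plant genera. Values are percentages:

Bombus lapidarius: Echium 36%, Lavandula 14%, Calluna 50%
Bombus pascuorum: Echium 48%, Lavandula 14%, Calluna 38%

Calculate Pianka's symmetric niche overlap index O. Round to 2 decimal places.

Convert percentages to proportions (divide by 100).
Σ p₁ᵢp₂ᵢ = 0.1728 + 0.0196 + 0.1900 = 0.3824
Σp_1ᵢ² = 0.36² + 0.14² + 0.50² = 0.1296 + 0.0196 + 0.2500 = 0.3992
Σp_2ᵢ² = 0.48² + 0.14² + 0.38² = 0.2304 + 0.0196 + 0.1444 = 0.3944
O = 0.3824 / √(0.3992 × 0.3944) = 0.3824 / 0.39679 = 0.9637

0.96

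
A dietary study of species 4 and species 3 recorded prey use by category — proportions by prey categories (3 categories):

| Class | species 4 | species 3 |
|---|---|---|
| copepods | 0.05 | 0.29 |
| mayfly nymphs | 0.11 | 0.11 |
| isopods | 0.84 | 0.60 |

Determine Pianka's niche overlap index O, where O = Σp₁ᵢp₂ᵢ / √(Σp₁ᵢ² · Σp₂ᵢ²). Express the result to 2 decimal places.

0.93

Σ p₁ᵢp₂ᵢ = 0.0145 + 0.0121 + 0.5040 = 0.5306
Σp_1ᵢ² = 0.05² + 0.11² + 0.84² = 0.0025 + 0.0121 + 0.7056 = 0.7202
Σp_2ᵢ² = 0.29² + 0.11² + 0.60² = 0.0841 + 0.0121 + 0.3600 = 0.4562
O = 0.5306 / √(0.7202 × 0.4562) = 0.5306 / 0.57320 = 0.9257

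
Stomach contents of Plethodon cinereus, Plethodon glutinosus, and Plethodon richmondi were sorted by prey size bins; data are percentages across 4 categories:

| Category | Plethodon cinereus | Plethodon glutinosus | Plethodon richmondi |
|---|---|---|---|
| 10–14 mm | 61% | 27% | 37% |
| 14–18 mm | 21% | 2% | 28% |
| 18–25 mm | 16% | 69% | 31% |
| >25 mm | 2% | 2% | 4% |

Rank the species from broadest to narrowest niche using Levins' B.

Convert percentages to proportions (divide by 100).
Σp_cineᵢ² = 0.61² + 0.21² + 0.16² + 0.02² = 0.3721 + 0.0441 + 0.0256 + 0.0004 = 0.4422
B_cine = 1 / 0.4422 = 2.2614
Σp_glutᵢ² = 0.27² + 0.02² + 0.69² + 0.02² = 0.0729 + 0.0004 + 0.4761 + 0.0004 = 0.5498
B_glut = 1 / 0.5498 = 1.8188
Σp_richᵢ² = 0.37² + 0.28² + 0.31² + 0.04² = 0.1369 + 0.0784 + 0.0961 + 0.0016 = 0.3130
B_rich = 1 / 0.3130 = 3.1949
Ranking by B (broadest → narrowest): Plethodon richmondi (3.19) > Plethodon cinereus (2.26) > Plethodon glutinosus (1.82)

Plethodon richmondi > Plethodon cinereus > Plethodon glutinosus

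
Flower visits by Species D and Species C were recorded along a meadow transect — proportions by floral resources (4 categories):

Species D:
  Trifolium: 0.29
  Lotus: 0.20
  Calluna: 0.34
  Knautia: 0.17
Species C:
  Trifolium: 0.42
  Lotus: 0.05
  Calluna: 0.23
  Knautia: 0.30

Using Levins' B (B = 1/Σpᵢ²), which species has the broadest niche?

Σp_Dᵢ² = 0.29² + 0.20² + 0.34² + 0.17² = 0.0841 + 0.0400 + 0.1156 + 0.0289 = 0.2686
B_D = 1 / 0.2686 = 3.7230
Σp_Cᵢ² = 0.42² + 0.05² + 0.23² + 0.30² = 0.1764 + 0.0025 + 0.0529 + 0.0900 = 0.3218
B_C = 1 / 0.3218 = 3.1075
Highest B → broadest niche (most generalist): Species D (B = 3.72).

Species D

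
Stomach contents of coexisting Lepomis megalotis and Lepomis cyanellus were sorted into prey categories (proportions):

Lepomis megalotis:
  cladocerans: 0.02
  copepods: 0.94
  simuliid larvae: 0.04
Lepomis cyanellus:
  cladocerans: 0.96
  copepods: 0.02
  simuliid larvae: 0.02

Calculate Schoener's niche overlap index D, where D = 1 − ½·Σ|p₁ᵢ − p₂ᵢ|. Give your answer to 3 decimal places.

0.060

Σ|p₁ᵢ − p₂ᵢ| = 0.94 + 0.92 + 0.02 = 1.88
D = 1 − ½ × 1.88 = 1 − 0.940 = 0.06000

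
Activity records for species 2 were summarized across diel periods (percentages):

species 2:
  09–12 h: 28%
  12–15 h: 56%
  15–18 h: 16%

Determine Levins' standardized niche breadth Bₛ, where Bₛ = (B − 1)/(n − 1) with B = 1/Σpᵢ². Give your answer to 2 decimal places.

0.70

Convert percentages to proportions (divide by 100).
Σpᵢ² = 0.28² + 0.56² + 0.16² = 0.0784 + 0.3136 + 0.0256 = 0.4176
B = 1 / 0.4176 = 2.3946
Bₛ = (B − 1)/(n − 1) = (2.3946 − 1)/(3 − 1) = 1.3946/2 = 0.6973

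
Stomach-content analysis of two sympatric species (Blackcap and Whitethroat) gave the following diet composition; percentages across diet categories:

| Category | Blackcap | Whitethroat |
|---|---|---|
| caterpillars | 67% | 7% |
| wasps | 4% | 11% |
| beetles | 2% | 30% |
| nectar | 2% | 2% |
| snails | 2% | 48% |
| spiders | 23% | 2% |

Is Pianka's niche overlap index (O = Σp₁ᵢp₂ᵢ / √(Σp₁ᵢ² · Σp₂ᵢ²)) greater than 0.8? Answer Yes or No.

Convert percentages to proportions (divide by 100).
Σ p₁ᵢp₂ᵢ = 0.0469 + 0.0044 + 0.0060 + 0.0004 + 0.0096 + 0.0046 = 0.0719
Σp_1ᵢ² = 0.67² + 0.04² + 0.02² + 0.02² + 0.02² + 0.23² = 0.4489 + 0.0016 + 0.0004 + 0.0004 + 0.0004 + 0.0529 = 0.5046
Σp_2ᵢ² = 0.07² + 0.11² + 0.30² + 0.02² + 0.48² + 0.02² = 0.0049 + 0.0121 + 0.0900 + 0.0004 + 0.2304 + 0.0004 = 0.3382
O = 0.0719 / √(0.5046 × 0.3382) = 0.0719 / 0.41310 = 0.1740
O = 0.1740 < 0.8 → No.

No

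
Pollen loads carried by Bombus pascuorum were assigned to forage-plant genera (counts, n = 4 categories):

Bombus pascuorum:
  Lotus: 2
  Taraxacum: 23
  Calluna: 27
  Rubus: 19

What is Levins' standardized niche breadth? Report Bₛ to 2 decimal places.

Proportions for Bombus pascuorum (n=71): 2/71=0.0282, 23/71=0.3239, 27/71=0.3803, 19/71=0.2676
Σpᵢ² = 0.0282² + 0.3239² + 0.3803² + 0.2676² = 0.000795 + 0.104911 + 0.144628 + 0.071610 = 0.321944
B = 1 / 0.321944 = 3.1061
Bₛ = (B − 1)/(n − 1) = (3.1061 − 1)/(4 − 1) = 2.1061/3 = 0.7020

0.70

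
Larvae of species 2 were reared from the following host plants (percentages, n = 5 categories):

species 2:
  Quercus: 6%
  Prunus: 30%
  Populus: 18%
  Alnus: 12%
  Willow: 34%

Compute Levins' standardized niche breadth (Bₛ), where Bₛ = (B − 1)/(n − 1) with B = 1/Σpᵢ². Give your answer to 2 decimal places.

Convert percentages to proportions (divide by 100).
Σpᵢ² = 0.06² + 0.30² + 0.18² + 0.12² + 0.34² = 0.0036 + 0.0900 + 0.0324 + 0.0144 + 0.1156 = 0.2560
B = 1 / 0.2560 = 3.9063
Bₛ = (B − 1)/(n − 1) = (3.9063 − 1)/(5 − 1) = 2.9063/4 = 0.7266

0.73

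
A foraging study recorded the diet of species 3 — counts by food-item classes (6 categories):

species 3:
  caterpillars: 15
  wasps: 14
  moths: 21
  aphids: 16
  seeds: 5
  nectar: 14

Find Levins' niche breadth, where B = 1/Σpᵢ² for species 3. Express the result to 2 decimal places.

5.40

Proportions for species 3 (n=85): 15/85=0.1765, 14/85=0.1647, 21/85=0.2471, 16/85=0.1882, 5/85=0.0588, 14/85=0.1647
Σpᵢ² = 0.1765² + 0.1647² + 0.2471² + 0.1882² + 0.0588² + 0.1647² = 0.031152 + 0.027126 + 0.061058 + 0.035419 + 0.003457 + 0.027126 = 0.185338
B = 1 / 0.185338 = 5.3955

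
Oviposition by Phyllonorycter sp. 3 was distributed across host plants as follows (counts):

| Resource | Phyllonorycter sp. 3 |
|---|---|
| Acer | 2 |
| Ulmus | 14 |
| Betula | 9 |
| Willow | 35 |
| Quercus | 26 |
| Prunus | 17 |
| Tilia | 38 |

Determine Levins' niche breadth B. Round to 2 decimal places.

Proportions for Phyllonorycter sp. 3 (n=141): 2/141=0.0142, 14/141=0.0993, 9/141=0.0638, 35/141=0.2482, 26/141=0.1844, 17/141=0.1206, 38/141=0.2695
Σpᵢ² = 0.0142² + 0.0993² + 0.0638² + 0.2482² + 0.1844² + 0.1206² + 0.2695² = 0.000202 + 0.009860 + 0.004070 + 0.061603 + 0.034003 + 0.014544 + 0.072630 = 0.196912
B = 1 / 0.196912 = 5.0784

5.08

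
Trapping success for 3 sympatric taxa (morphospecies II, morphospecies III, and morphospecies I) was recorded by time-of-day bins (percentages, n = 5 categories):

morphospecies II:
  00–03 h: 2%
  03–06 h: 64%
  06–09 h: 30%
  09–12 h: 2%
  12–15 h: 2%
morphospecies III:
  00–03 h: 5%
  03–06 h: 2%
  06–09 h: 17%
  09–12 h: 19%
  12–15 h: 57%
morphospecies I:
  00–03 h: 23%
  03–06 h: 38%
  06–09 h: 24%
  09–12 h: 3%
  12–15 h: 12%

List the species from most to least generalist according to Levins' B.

Convert percentages to proportions (divide by 100).
Σp_IIᵢ² = 0.02² + 0.64² + 0.30² + 0.02² + 0.02² = 0.0004 + 0.4096 + 0.0900 + 0.0004 + 0.0004 = 0.5008
B_II = 1 / 0.5008 = 1.9968
Σp_IIIᵢ² = 0.05² + 0.02² + 0.17² + 0.19² + 0.57² = 0.0025 + 0.0004 + 0.0289 + 0.0361 + 0.3249 = 0.3928
B_III = 1 / 0.3928 = 2.5458
Σp_Iᵢ² = 0.23² + 0.38² + 0.24² + 0.03² + 0.12² = 0.0529 + 0.1444 + 0.0576 + 0.0009 + 0.0144 = 0.2702
B_I = 1 / 0.2702 = 3.7010
Ranking by B (broadest → narrowest): morphospecies I (3.70) > morphospecies III (2.55) > morphospecies II (2.00)

morphospecies I > morphospecies III > morphospecies II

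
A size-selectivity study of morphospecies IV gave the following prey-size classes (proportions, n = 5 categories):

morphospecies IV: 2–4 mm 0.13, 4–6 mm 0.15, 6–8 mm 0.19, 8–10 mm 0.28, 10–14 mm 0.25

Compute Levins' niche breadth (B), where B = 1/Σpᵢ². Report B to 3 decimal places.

4.621

Σpᵢ² = 0.13² + 0.15² + 0.19² + 0.28² + 0.25² = 0.0169 + 0.0225 + 0.0361 + 0.0784 + 0.0625 = 0.2164
B = 1 / 0.2164 = 4.62107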